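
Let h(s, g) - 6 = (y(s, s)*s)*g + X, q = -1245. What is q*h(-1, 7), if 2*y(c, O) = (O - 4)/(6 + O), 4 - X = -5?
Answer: -46065/2 ≈ -23033.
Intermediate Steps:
X = 9 (X = 4 - 1*(-5) = 4 + 5 = 9)
y(c, O) = (-4 + O)/(2*(6 + O)) (y(c, O) = ((O - 4)/(6 + O))/2 = ((-4 + O)/(6 + O))/2 = (-4 + O)/(2*(6 + O)))
h(s, g) = 15 + g*s*(-4 + s)/(2*(6 + s)) (h(s, g) = 6 + ((((-4 + s)/(2*(6 + s)))*s)*g + 9) = 6 + ((s*(-4 + s)/(2*(6 + s)))*g + 9) = 6 + (g*s*(-4 + s)/(2*(6 + s)) + 9) = 6 + (9 + g*s*(-4 + s)/(2*(6 + s))) = 15 + g*s*(-4 + s)/(2*(6 + s)))
q*h(-1, 7) = -1245*(180 + 30*(-1) + 7*(-1)*(-4 - 1))/(2*(6 - 1)) = -1245*(180 - 30 + 7*(-1)*(-5))/(2*5) = -1245*(180 - 30 + 35)/(2*5) = -1245*185/(2*5) = -1245*37/2 = -46065/2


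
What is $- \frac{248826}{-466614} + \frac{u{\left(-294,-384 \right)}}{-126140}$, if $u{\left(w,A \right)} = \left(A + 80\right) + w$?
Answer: $\frac{2638828901}{4904890830} \approx 0.538$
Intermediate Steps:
$u{\left(w,A \right)} = 80 + A + w$ ($u{\left(w,A \right)} = \left(80 + A\right) + w = 80 + A + w$)
$- \frac{248826}{-466614} + \frac{u{\left(-294,-384 \right)}}{-126140} = - \frac{248826}{-466614} + \frac{80 - 384 - 294}{-126140} = \left(-248826\right) \left(- \frac{1}{466614}\right) - - \frac{299}{63070} = \frac{41471}{77769} + \frac{299}{63070} = \frac{2638828901}{4904890830}$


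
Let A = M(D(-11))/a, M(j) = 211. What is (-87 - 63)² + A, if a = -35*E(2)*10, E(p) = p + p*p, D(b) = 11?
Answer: 47249789/2100 ≈ 22500.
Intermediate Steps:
E(p) = p + p²
a = -2100 (a = -70*(1 + 2)*10 = -70*3*10 = -35*6*10 = -210*10 = -2100)
A = -211/2100 (A = 211/(-2100) = 211*(-1/2100) = -211/2100 ≈ -0.10048)
(-87 - 63)² + A = (-87 - 63)² - 211/2100 = (-150)² - 211/2100 = 22500 - 211/2100 = 47249789/2100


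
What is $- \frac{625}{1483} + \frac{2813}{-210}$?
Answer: $- \frac{4302929}{311430} \approx -13.817$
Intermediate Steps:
$- \frac{625}{1483} + \frac{2813}{-210} = \left(-625\right) \frac{1}{1483} + 2813 \left(- \frac{1}{210}\right) = - \frac{625}{1483} - \frac{2813}{210} = - \frac{4302929}{311430}$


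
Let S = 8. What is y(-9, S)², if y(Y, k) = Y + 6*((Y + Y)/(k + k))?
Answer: 3969/16 ≈ 248.06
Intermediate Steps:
y(Y, k) = Y + 6*Y/k (y(Y, k) = Y + 6*((2*Y)/((2*k))) = Y + 6*((2*Y)*(1/(2*k))) = Y + 6*(Y/k) = Y + 6*Y/k)
y(-9, S)² = (-9*(6 + 8)/8)² = (-9*⅛*14)² = (-63/4)² = 3969/16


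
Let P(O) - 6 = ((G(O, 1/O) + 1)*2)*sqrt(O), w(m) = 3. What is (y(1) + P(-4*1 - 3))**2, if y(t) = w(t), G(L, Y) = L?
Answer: -927 - 216*I*sqrt(7) ≈ -927.0 - 571.48*I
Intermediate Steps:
y(t) = 3
P(O) = 6 + sqrt(O)*(2 + 2*O) (P(O) = 6 + ((O + 1)*2)*sqrt(O) = 6 + ((1 + O)*2)*sqrt(O) = 6 + (2 + 2*O)*sqrt(O) = 6 + sqrt(O)*(2 + 2*O))
(y(1) + P(-4*1 - 3))**2 = (3 + (6 + 2*sqrt(-4*1 - 3) + 2*(-4*1 - 3)**(3/2)))**2 = (3 + (6 + 2*sqrt(-4 - 3) + 2*(-4 - 3)**(3/2)))**2 = (3 + (6 + 2*sqrt(-7) + 2*(-7)**(3/2)))**2 = (3 + (6 + 2*(I*sqrt(7)) + 2*(-7*I*sqrt(7))))**2 = (3 + (6 + 2*I*sqrt(7) - 14*I*sqrt(7)))**2 = (3 + (6 - 12*I*sqrt(7)))**2 = (9 - 12*I*sqrt(7))**2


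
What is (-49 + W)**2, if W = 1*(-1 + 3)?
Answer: 2209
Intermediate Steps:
W = 2 (W = 1*2 = 2)
(-49 + W)**2 = (-49 + 2)**2 = (-47)**2 = 2209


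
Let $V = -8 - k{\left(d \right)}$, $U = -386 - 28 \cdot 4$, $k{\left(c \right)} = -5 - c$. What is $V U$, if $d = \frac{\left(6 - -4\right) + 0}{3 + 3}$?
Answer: $664$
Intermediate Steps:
$d = \frac{5}{3}$ ($d = \frac{\left(6 + 4\right) + 0}{6} = \left(10 + 0\right) \frac{1}{6} = 10 \cdot \frac{1}{6} = \frac{5}{3} \approx 1.6667$)
$U = -498$ ($U = -386 - 112 = -498$)
$V = - \frac{4}{3}$ ($V = -8 - \left(-5 - \frac{5}{3}\right) = -8 - - \frac{20}{3} = -8 + \frac{20}{3} = - \frac{4}{3} \approx -1.3333$)
$V U = \left(- \frac{4}{3}\right) \left(-498\right) = 664$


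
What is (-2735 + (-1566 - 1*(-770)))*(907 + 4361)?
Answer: -18601308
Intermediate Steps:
(-2735 + (-1566 - 1*(-770)))*(907 + 4361) = (-2735 + (-1566 + 770))*5268 = (-2735 - 796)*5268 = -3531*5268 = -18601308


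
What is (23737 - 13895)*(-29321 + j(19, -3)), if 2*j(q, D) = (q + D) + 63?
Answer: -288188523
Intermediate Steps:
j(q, D) = 63/2 + D/2 + q/2 (j(q, D) = ((q + D) + 63)/2 = ((D + q) + 63)/2 = (63 + D + q)/2 = 63/2 + D/2 + q/2)
(23737 - 13895)*(-29321 + j(19, -3)) = (23737 - 13895)*(-29321 + (63/2 + (1/2)*(-3) + (1/2)*19)) = 9842*(-29321 + (63/2 - 3/2 + 19/2)) = 9842*(-29321 + 79/2) = 9842*(-58563/2) = -288188523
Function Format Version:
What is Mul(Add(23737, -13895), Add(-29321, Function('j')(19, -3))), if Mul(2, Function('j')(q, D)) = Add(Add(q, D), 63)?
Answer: -288188523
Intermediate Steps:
Function('j')(q, D) = Add(Rational(63, 2), Mul(Rational(1, 2), D), Mul(Rational(1, 2), q)) (Function('j')(q, D) = Mul(Rational(1, 2), Add(Add(q, D), 63)) = Mul(Rational(1, 2), Add(Add(D, q), 63)) = Mul(Rational(1, 2), Add(63, D, q)) = Add(Rational(63, 2), Mul(Rational(1, 2), D), Mul(Rational(1, 2), q)))
Mul(Add(23737, -13895), Add(-29321, Function('j')(19, -3))) = Mul(Add(23737, -13895), Add(-29321, Add(Rational(63, 2), Mul(Rational(1, 2), -3), Mul(Rational(1, 2), 19)))) = Mul(9842, Add(-29321, Add(Rational(63, 2), Rational(-3, 2), Rational(19, 2)))) = Mul(9842, Add(-29321, Rational(79, 2))) = Mul(9842, Rational(-58563, 2)) = -288188523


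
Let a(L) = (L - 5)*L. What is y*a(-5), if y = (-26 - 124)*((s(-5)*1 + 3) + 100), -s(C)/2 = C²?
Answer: -397500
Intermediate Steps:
s(C) = -2*C²
a(L) = L*(-5 + L) (a(L) = (-5 + L)*L = L*(-5 + L))
y = -7950 (y = (-26 - 124)*((-2*(-5)²*1 + 3) + 100) = -150*((-2*25*1 + 3) + 100) = -150*((-50*1 + 3) + 100) = -150*((-50 + 3) + 100) = -150*(-47 + 100) = -150*53 = -7950)
y*a(-5) = -(-39750)*(-5 - 5) = -(-39750)*(-10) = -7950*50 = -397500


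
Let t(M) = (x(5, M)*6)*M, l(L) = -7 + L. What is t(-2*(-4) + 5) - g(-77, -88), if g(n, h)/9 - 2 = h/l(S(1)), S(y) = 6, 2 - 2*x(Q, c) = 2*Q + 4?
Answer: -1278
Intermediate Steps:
x(Q, c) = -1 - Q (x(Q, c) = 1 - (2*Q + 4)/2 = 1 - (4 + 2*Q)/2 = 1 + (-2 - Q) = -1 - Q)
t(M) = -36*M (t(M) = ((-1 - 1*5)*6)*M = ((-1 - 5)*6)*M = (-6*6)*M = -36*M)
g(n, h) = 18 - 9*h (g(n, h) = 18 + 9*(h/(-7 + 6)) = 18 + 9*(h/(-1)) = 18 + 9*(h*(-1)) = 18 + 9*(-h) = 18 - 9*h)
t(-2*(-4) + 5) - g(-77, -88) = -36*(-2*(-4) + 5) - (18 - 9*(-88)) = -36*(8 + 5) - (18 + 792) = -36*13 - 1*810 = -468 - 810 = -1278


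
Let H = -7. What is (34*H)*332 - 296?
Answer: -79312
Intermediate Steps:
(34*H)*332 - 296 = (34*(-7))*332 - 296 = -238*332 - 296 = -79016 - 296 = -79312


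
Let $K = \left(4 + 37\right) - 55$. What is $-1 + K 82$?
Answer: $-1149$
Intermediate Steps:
$K = -14$ ($K = 41 - 55 = -14$)
$-1 + K 82 = -1 - 1148 = -1149$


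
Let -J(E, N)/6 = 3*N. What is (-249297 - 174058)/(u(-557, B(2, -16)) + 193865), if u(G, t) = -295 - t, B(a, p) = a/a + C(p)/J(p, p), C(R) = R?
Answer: -7620390/3484243 ≈ -2.1871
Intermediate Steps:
J(E, N) = -18*N
B(a, p) = 17/18 (B(a, p) = a/a + p/((-18*p)) = 1 + p*(-1/(18*p)) = 1 - 1/18 = 17/18)
(-249297 - 174058)/(u(-557, B(2, -16)) + 193865) = (-249297 - 174058)/((-295 - 1*17/18) + 193865) = -423355/((-295 - 17/18) + 193865) = -423355/(-5327/18 + 193865) = -423355/3484243/18 = -423355*18/3484243 = -7620390/3484243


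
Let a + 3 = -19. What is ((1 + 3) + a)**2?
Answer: 324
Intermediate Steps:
a = -22 (a = -3 - 19 = -22)
((1 + 3) + a)**2 = ((1 + 3) - 22)**2 = (4 - 22)**2 = (-18)**2 = 324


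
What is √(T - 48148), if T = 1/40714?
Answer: I*√79811559377094/40714 ≈ 219.43*I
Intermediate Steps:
T = 1/40714 ≈ 2.4562e-5
√(T - 48148) = √(1/40714 - 48148) = √(-1960297671/40714) = I*√79811559377094/40714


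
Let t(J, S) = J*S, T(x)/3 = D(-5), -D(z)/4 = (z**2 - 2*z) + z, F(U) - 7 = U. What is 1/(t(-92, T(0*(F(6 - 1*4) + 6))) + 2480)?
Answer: 1/35600 ≈ 2.8090e-5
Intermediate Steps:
F(U) = 7 + U
D(z) = -4*z**2 + 4*z (D(z) = -4*((z**2 - 2*z) + z) = -4*(z**2 - z) = -4*z**2 + 4*z)
T(x) = -360 (T(x) = 3*(4*(-5)*(1 - 1*(-5))) = 3*(4*(-5)*(1 + 5)) = 3*(4*(-5)*6) = 3*(-120) = -360)
1/(t(-92, T(0*(F(6 - 1*4) + 6))) + 2480) = 1/(-92*(-360) + 2480) = 1/(33120 + 2480) = 1/35600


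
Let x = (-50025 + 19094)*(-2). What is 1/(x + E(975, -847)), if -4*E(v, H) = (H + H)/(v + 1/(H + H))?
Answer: 1651649/102175027847 ≈ 1.6165e-5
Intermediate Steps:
E(v, H) = -H/(2*(v + 1/(2*H))) (E(v, H) = -(H + H)/(4*(v + 1/(H + H))) = -2*H/(4*(v + 1/(2*H))) = -H/(2*(v + 1/(2*H))))
x = 61862 (x = -30931*(-2) = 61862)
1/(x + E(975, -847)) = 1/(61862 - 1*(-847)²/(1 + 2*(-847)*975)) = 1/(61862 - 1*717409/(1 - 1651650)) = 1/(61862 - 1*717409/(-1651649)) = 1/(61862 - 1*717409*(-1/1651649)) = 1/(61862 + 717409/1651649) = 1/(102175027847/1651649) = 1651649/102175027847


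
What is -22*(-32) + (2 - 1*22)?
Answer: 684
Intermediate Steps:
-22*(-32) + (2 - 1*22) = 704 + (2 - 22) = 704 - 20 = 684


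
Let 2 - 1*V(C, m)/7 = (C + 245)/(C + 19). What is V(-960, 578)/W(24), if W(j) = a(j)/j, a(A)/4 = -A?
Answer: -8169/3764 ≈ -2.1703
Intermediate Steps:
a(A) = -4*A (a(A) = 4*(-A) = -4*A)
V(C, m) = 14 - 7*(245 + C)/(19 + C) (V(C, m) = 14 - 7*(C + 245)/(C + 19) = 14 - 7*(245 + C)/(19 + C))
W(j) = -4 (W(j) = (-4*j)/j = -4)
V(-960, 578)/W(24) = (7*(-207 - 960)/(19 - 960))/(-4) = (7*(-1167)/(-941))*(-1/4) = (7*(-1/941)*(-1167))*(-1/4) = (8169/941)*(-1/4) = -8169/3764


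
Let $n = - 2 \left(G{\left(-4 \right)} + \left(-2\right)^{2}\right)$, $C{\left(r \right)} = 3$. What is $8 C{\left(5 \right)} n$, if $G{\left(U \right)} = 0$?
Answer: $-192$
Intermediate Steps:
$n = -8$ ($n = - 2 \left(0 + \left(-2\right)^{2}\right) = - 2 \left(0 + 4\right) = \left(-2\right) 4 = -8$)
$8 C{\left(5 \right)} n = 8 \cdot 3 \left(-8\right) = 24 \left(-8\right) = -192$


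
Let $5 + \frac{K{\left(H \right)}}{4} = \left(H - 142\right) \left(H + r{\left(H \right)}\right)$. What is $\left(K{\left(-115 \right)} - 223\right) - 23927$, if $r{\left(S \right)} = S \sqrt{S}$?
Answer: $94050 + 118220 i \sqrt{115} \approx 94050.0 + 1.2678 \cdot 10^{6} i$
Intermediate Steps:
$r{\left(S \right)} = S^{\frac{3}{2}}$
$K{\left(H \right)} = -20 + 4 \left(-142 + H\right) \left(H + H^{\frac{3}{2}}\right)$ ($K{\left(H \right)} = -20 + 4 \left(H - 142\right) \left(H + H^{\frac{3}{2}}\right) = -20 + 4 \left(-142 + H\right) \left(H + H^{\frac{3}{2}}\right)$)
$\left(K{\left(-115 \right)} - 223\right) - 23927 = \left(\left(-20 - -65320 - 568 \left(-115\right)^{\frac{3}{2}} + 4 \left(-115\right)^{2} + 4 \left(-115\right)^{\frac{5}{2}}\right) - 223\right) - 23927 = \left(\left(-20 + 65320 - 568 \left(- 115 i \sqrt{115}\right) + 4 \cdot 13225 + 4 \cdot 13225 i \sqrt{115}\right) - 223\right) - 23927 = \left(\left(-20 + 65320 + 65320 i \sqrt{115} + 52900 + 52900 i \sqrt{115}\right) - 223\right) - 23927 = \left(\left(118200 + 118220 i \sqrt{115}\right) - 223\right) - 23927 = \left(117977 + 118220 i \sqrt{115}\right) - 23927 = 94050 + 118220 i \sqrt{115}$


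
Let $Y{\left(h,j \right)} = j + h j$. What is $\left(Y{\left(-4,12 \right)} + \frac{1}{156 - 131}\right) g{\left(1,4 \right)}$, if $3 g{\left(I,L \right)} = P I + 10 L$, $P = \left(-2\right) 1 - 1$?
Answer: $- \frac{33263}{75} \approx -443.51$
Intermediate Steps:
$P = -3$ ($P = -2 - 1 = -3$)
$g{\left(I,L \right)} = - I + \frac{10 L}{3}$ ($g{\left(I,L \right)} = \frac{- 3 I + 10 L}{3} = - I + \frac{10 L}{3}$)
$\left(Y{\left(-4,12 \right)} + \frac{1}{156 - 131}\right) g{\left(1,4 \right)} = \left(12 \left(1 - 4\right) + \frac{1}{156 - 131}\right) \left(\left(-1\right) 1 + \frac{10}{3} \cdot 4\right) = \left(12 \left(-3\right) + \frac{1}{25}\right) \left(-1 + \frac{40}{3}\right) = \left(-36 + \frac{1}{25}\right) \frac{37}{3} = \left(- \frac{899}{25}\right) \frac{37}{3} = - \frac{33263}{75}$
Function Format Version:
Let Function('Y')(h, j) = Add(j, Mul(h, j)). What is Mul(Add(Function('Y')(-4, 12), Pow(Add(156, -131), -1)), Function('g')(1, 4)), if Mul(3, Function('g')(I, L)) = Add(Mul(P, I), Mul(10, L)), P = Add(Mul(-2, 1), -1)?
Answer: Rational(-33263, 75) ≈ -443.51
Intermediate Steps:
P = -3 (P = Add(-2, -1) = -3)
Function('g')(I, L) = Add(Mul(-1, I), Mul(Rational(10, 3), L)) (Function('g')(I, L) = Mul(Rational(1, 3), Add(Mul(-3, I), Mul(10, L))) = Add(Mul(-1, I), Mul(Rational(10, 3), L)))
Mul(Add(Function('Y')(-4, 12), Pow(Add(156, -131), -1)), Function('g')(1, 4)) = Mul(Add(Mul(12, Add(1, -4)), Pow(Add(156, -131), -1)), Add(Mul(-1, 1), Mul(Rational(10, 3), 4))) = Mul(Add(Mul(12, -3), Pow(25, -1)), Add(-1, Rational(40, 3))) = Mul(Add(-36, Rational(1, 25)), Rational(37, 3)) = Mul(Rational(-899, 25), Rational(37, 3)) = Rational(-33263, 75)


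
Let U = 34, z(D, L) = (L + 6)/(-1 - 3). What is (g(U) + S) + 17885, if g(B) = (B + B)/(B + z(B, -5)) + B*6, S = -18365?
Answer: -36988/135 ≈ -273.99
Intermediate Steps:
z(D, L) = -3/2 - L/4 (z(D, L) = (6 + L)/(-4) = (6 + L)*(-¼) = -3/2 - L/4)
g(B) = 6*B + 2*B/(-¼ + B) (g(B) = (B + B)/(B + (-3/2 - ¼*(-5))) + B*6 = (2*B)/(B + (-3/2 + 5/4)) + 6*B = (2*B)/(B - ¼) + 6*B = (2*B)/(-¼ + B) + 6*B = 2*B/(-¼ + B) + 6*B = 6*B + 2*B/(-¼ + B))
(g(U) + S) + 17885 = (2*34*(1 + 12*34)/(-1 + 4*34) - 18365) + 17885 = (2*34*(1 + 408)/(-1 + 136) - 18365) + 17885 = (2*34*409/135 - 18365) + 17885 = (2*34*(1/135)*409 - 18365) + 17885 = (27812/135 - 18365) + 17885 = -2451463/135 + 17885 = -36988/135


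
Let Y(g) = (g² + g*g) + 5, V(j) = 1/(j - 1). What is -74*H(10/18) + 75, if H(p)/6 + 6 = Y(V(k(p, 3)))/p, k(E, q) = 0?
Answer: -14277/5 ≈ -2855.4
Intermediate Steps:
V(j) = 1/(-1 + j)
Y(g) = 5 + 2*g² (Y(g) = (g² + g²) + 5 = 2*g² + 5 = 5 + 2*g²)
H(p) = -36 + 42/p (H(p) = -36 + 6*((5 + 2*(1/(-1 + 0))²)/p) = -36 + 6*((5 + 2*(1/(-1))²)/p) = -36 + 6*((5 + 2*(-1)²)/p) = -36 + 6*((5 + 2*1)/p) = -36 + 6*((5 + 2)/p) = -36 + 6*(7/p) = -36 + 42/p)
-74*H(10/18) + 75 = -74*(-36 + 42/((10/18))) + 75 = -74*(-36 + 42/((10*(1/18)))) + 75 = -74*(-36 + 42/(5/9)) + 75 = -74*(-36 + 42*(9/5)) + 75 = -74*(-36 + 378/5) + 75 = -74*198/5 + 75 = -14652/5 + 75 = -14277/5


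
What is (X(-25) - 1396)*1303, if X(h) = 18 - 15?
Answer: -1815079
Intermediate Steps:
X(h) = 3
(X(-25) - 1396)*1303 = (3 - 1396)*1303 = -1393*1303 = -1815079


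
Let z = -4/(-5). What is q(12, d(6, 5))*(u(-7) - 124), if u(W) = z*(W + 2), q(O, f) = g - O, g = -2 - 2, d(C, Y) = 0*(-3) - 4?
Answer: 2048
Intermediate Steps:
z = 4/5 (z = -4*(-1/5) = 4/5 ≈ 0.80000)
d(C, Y) = -4 (d(C, Y) = 0 - 4 = -4)
g = -4
q(O, f) = -4 - O
u(W) = 8/5 + 4*W/5 (u(W) = 4*(W + 2)/5 = 4*(2 + W)/5 = 8/5 + 4*W/5)
q(12, d(6, 5))*(u(-7) - 124) = (-4 - 1*12)*((8/5 + (4/5)*(-7)) - 124) = (-4 - 12)*((8/5 - 28/5) - 124) = -16*(-4 - 124) = -16*(-128) = 2048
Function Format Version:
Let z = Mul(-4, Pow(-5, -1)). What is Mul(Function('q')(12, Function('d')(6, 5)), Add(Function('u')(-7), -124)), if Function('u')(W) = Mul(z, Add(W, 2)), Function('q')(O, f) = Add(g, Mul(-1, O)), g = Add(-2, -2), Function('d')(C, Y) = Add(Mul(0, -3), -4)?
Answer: 2048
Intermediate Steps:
z = Rational(4, 5) (z = Mul(-4, Rational(-1, 5)) = Rational(4, 5) ≈ 0.80000)
Function('d')(C, Y) = -4 (Function('d')(C, Y) = Add(0, -4) = -4)
g = -4
Function('q')(O, f) = Add(-4, Mul(-1, O))
Function('u')(W) = Add(Rational(8, 5), Mul(Rational(4, 5), W)) (Function('u')(W) = Mul(Rational(4, 5), Add(W, 2)) = Mul(Rational(4, 5), Add(2, W)) = Add(Rational(8, 5), Mul(Rational(4, 5), W)))
Mul(Function('q')(12, Function('d')(6, 5)), Add(Function('u')(-7), -124)) = Mul(Add(-4, Mul(-1, 12)), Add(Add(Rational(8, 5), Mul(Rational(4, 5), -7)), -124)) = Mul(Add(-4, -12), Add(Add(Rational(8, 5), Rational(-28, 5)), -124)) = Mul(-16, Add(-4, -124)) = Mul(-16, -128) = 2048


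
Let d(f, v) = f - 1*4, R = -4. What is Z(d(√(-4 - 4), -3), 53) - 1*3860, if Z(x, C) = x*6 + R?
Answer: -3888 + 12*I*√2 ≈ -3888.0 + 16.971*I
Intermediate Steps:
d(f, v) = -4 + f (d(f, v) = f - 4 = -4 + f)
Z(x, C) = -4 + 6*x (Z(x, C) = x*6 - 4 = 6*x - 4 = -4 + 6*x)
Z(d(√(-4 - 4), -3), 53) - 1*3860 = (-4 + 6*(-4 + √(-4 - 4))) - 1*3860 = (-4 + 6*(-4 + √(-8))) - 3860 = (-4 + 6*(-4 + 2*I*√2)) - 3860 = (-4 + (-24 + 12*I*√2)) - 3860 = (-28 + 12*I*√2) - 3860 = -3888 + 12*I*√2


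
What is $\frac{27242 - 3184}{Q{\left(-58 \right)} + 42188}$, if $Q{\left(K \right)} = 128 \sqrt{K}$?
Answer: $\frac{126869863}{222597202} - \frac{192464 i \sqrt{58}}{111298601} \approx 0.56995 - 0.01317 i$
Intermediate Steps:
$\frac{27242 - 3184}{Q{\left(-58 \right)} + 42188} = \frac{27242 - 3184}{128 \sqrt{-58} + 42188} = \frac{24058}{128 i \sqrt{58} + 42188} = \frac{24058}{42188 + 128 i \sqrt{58}}$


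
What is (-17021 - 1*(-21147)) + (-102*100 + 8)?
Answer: -6066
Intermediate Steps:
(-17021 - 1*(-21147)) + (-102*100 + 8) = (-17021 + 21147) + (-10200 + 8) = 4126 - 10192 = -6066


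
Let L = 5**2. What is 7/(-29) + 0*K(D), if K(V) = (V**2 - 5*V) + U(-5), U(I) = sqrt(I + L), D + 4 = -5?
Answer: -7/29 ≈ -0.24138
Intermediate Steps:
D = -9 (D = -4 - 5 = -9)
L = 25
U(I) = sqrt(25 + I) (U(I) = sqrt(I + 25) = sqrt(25 + I))
K(V) = V**2 - 5*V + 2*sqrt(5) (K(V) = (V**2 - 5*V) + sqrt(25 - 5) = (V**2 - 5*V) + sqrt(20) = (V**2 - 5*V) + 2*sqrt(5) = V**2 - 5*V + 2*sqrt(5))
7/(-29) + 0*K(D) = 7/(-29) + 0*((-9)**2 - 5*(-9) + 2*sqrt(5)) = 7*(-1/29) + 0*(81 + 45 + 2*sqrt(5)) = -7/29 + 0*(126 + 2*sqrt(5)) = -7/29 + 0 = -7/29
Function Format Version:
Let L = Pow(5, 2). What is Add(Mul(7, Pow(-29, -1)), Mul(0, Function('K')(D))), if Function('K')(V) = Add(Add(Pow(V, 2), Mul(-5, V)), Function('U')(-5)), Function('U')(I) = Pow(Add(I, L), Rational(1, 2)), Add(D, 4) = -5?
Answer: Rational(-7, 29) ≈ -0.24138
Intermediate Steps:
D = -9 (D = Add(-4, -5) = -9)
L = 25
Function('U')(I) = Pow(Add(25, I), Rational(1, 2)) (Function('U')(I) = Pow(Add(I, 25), Rational(1, 2)) = Pow(Add(25, I), Rational(1, 2)))
Function('K')(V) = Add(Pow(V, 2), Mul(-5, V), Mul(2, Pow(5, Rational(1, 2)))) (Function('K')(V) = Add(Add(Pow(V, 2), Mul(-5, V)), Pow(Add(25, -5), Rational(1, 2))) = Add(Add(Pow(V, 2), Mul(-5, V)), Pow(20, Rational(1, 2))) = Add(Add(Pow(V, 2), Mul(-5, V)), Mul(2, Pow(5, Rational(1, 2)))) = Add(Pow(V, 2), Mul(-5, V), Mul(2, Pow(5, Rational(1, 2)))))
Add(Mul(7, Pow(-29, -1)), Mul(0, Function('K')(D))) = Add(Mul(7, Pow(-29, -1)), Mul(0, Add(Pow(-9, 2), Mul(-5, -9), Mul(2, Pow(5, Rational(1, 2)))))) = Add(Mul(7, Rational(-1, 29)), Mul(0, Add(81, 45, Mul(2, Pow(5, Rational(1, 2)))))) = Add(Rational(-7, 29), Mul(0, Add(126, Mul(2, Pow(5, Rational(1, 2)))))) = Add(Rational(-7, 29), 0) = Rational(-7, 29)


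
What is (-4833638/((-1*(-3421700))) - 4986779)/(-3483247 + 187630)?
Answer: 2843877756323/1879435448150 ≈ 1.5132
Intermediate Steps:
(-4833638/((-1*(-3421700))) - 4986779)/(-3483247 + 187630) = (-4833638/3421700 - 4986779)/(-3295617) = (-4833638*1/3421700 - 4986779)*(-1/3295617) = (-2416819/1710850 - 4986779)*(-1/3295617) = -8531633268969/1710850*(-1/3295617) = 2843877756323/1879435448150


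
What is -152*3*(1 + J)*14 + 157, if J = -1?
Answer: 157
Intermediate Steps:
-152*3*(1 + J)*14 + 157 = -152*3*(1 - 1)*14 + 157 = -152*3*0*14 + 157 = -0*14 + 157 = -152*0 + 157 = 0 + 157 = 157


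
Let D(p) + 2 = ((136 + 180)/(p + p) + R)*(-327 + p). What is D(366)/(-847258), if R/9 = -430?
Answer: 9205825/51682738 ≈ 0.17812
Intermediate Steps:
R = -3870 (R = 9*(-430) = -3870)
D(p) = -2 + (-3870 + 158/p)*(-327 + p) (D(p) = -2 + ((136 + 180)/(p + p) - 3870)*(-327 + p) = -2 + (316/((2*p)) - 3870)*(-327 + p) = -2 + (316*(1/(2*p)) - 3870)*(-327 + p) = -2 + (158/p - 3870)*(-327 + p) = -2 + (-3870 + 158/p)*(-327 + p))
D(366)/(-847258) = (1265646 - 51666/366 - 3870*366)/(-847258) = (1265646 - 51666*1/366 - 1416420)*(-1/847258) = (1265646 - 8611/61 - 1416420)*(-1/847258) = -9205825/61*(-1/847258) = 9205825/51682738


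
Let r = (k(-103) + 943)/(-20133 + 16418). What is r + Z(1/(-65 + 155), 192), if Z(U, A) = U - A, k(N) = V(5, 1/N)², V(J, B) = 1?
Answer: -12855289/66870 ≈ -192.24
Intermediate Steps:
k(N) = 1 (k(N) = 1² = 1)
r = -944/3715 (r = (1 + 943)/(-20133 + 16418) = 944/(-3715) = 944*(-1/3715) = -944/3715 ≈ -0.25411)
r + Z(1/(-65 + 155), 192) = -944/3715 + (1/(-65 + 155) - 1*192) = -944/3715 + (1/90 - 192) = -944/3715 - 17279/90 = -12855289/66870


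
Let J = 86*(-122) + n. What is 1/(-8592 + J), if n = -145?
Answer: -1/19229 ≈ -5.2005e-5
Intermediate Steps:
J = -10637 (J = 86*(-122) - 145 = -10492 - 145 = -10637)
1/(-8592 + J) = 1/(-8592 - 10637) = 1/(-19229) = -1/19229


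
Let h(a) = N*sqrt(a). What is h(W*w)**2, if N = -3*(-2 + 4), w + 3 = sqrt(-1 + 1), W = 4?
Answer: -432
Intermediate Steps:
w = -3 (w = -3 + sqrt(-1 + 1) = -3 + sqrt(0) = -3 + 0 = -3)
N = -6 (N = -3*2 = -6)
h(a) = -6*sqrt(a)
h(W*w)**2 = (-6*2*I*sqrt(3))**2 = (-12*I*sqrt(3))**2 = -432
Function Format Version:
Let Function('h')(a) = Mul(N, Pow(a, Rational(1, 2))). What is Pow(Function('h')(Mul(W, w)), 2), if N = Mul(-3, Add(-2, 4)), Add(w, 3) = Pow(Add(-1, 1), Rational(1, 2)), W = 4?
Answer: -432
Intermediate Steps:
w = -3 (w = Add(-3, Pow(Add(-1, 1), Rational(1, 2))) = Add(-3, Pow(0, Rational(1, 2))) = Add(-3, 0) = -3)
N = -6 (N = Mul(-3, 2) = -6)
Function('h')(a) = Mul(-6, Pow(a, Rational(1, 2)))
Pow(Function('h')(Mul(W, w)), 2) = Pow(Mul(-6, Pow(Mul(4, -3), Rational(1, 2))), 2) = Pow(Mul(-6, Pow(-12, Rational(1, 2))), 2) = Pow(Mul(-6, Mul(2, I, Pow(3, Rational(1, 2)))), 2) = Pow(Mul(-12, I, Pow(3, Rational(1, 2))), 2) = -432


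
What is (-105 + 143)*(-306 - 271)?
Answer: -21926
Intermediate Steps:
(-105 + 143)*(-306 - 271) = 38*(-577) = -21926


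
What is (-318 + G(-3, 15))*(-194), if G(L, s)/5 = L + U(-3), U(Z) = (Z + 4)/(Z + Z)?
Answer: 194291/3 ≈ 64764.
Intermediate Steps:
U(Z) = (4 + Z)/(2*Z) (U(Z) = (4 + Z)/((2*Z)) = (4 + Z)*(1/(2*Z)) = (4 + Z)/(2*Z))
G(L, s) = -⅚ + 5*L (G(L, s) = 5*(L + (½)*(4 - 3)/(-3)) = 5*(L + (½)*(-⅓)*1) = 5*(L - ⅙) = 5*(-⅙ + L) = -⅚ + 5*L)
(-318 + G(-3, 15))*(-194) = (-318 + (-⅚ + 5*(-3)))*(-194) = (-318 + (-⅚ - 15))*(-194) = (-318 - 95/6)*(-194) = -2003/6*(-194) = 194291/3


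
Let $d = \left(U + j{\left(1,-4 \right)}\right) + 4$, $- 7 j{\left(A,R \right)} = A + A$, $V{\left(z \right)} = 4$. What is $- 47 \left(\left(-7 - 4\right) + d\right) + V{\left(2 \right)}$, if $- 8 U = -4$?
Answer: $\frac{4521}{14} \approx 322.93$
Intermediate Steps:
$U = \frac{1}{2}$ ($U = \left(- \frac{1}{8}\right) \left(-4\right) = \frac{1}{2} \approx 0.5$)
$j{\left(A,R \right)} = - \frac{2 A}{7}$ ($j{\left(A,R \right)} = - \frac{A + A}{7} = - \frac{2 A}{7}$)
$d = \frac{59}{14}$ ($d = \left(\frac{1}{2} - \frac{2}{7}\right) + 4 = \frac{3}{14} + 4 = \frac{59}{14} \approx 4.2143$)
$- 47 \left(\left(-7 - 4\right) + d\right) + V{\left(2 \right)} = - 47 \left(\left(-7 - 4\right) + \frac{59}{14}\right) + 4 = - 47 \left(-11 + \frac{59}{14}\right) + 4 = \left(-47\right) \left(- \frac{95}{14}\right) + 4 = \frac{4465}{14} + 4 = \frac{4521}{14}$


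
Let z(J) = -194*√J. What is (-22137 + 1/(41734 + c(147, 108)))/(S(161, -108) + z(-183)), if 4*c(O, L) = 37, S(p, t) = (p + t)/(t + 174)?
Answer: -12929591976906/5009434604925701 - 3123594257968008*I*√183/5009434604925701 ≈ -0.002581 - 8.4351*I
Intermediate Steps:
S(p, t) = (p + t)/(174 + t)
c(O, L) = 37/4 (c(O, L) = (¼)*37 = 37/4)
(-22137 + 1/(41734 + c(147, 108)))/(S(161, -108) + z(-183)) = (-22137 + 1/(41734 + 37/4))/((161 - 108)/(174 - 108) - 194*I*√183) = (-22137 + 1/(166973/4))/(53/66 - 194*I*√183) = (-22137 + 4/166973)/((1/66)*53 - 194*I*√183) = -3696281297/(166973*(53/66 - 194*I*√183))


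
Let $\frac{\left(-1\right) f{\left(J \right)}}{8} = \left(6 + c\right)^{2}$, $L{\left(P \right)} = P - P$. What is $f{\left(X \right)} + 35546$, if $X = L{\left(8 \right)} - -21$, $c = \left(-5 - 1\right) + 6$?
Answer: $35258$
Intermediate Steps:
$L{\left(P \right)} = 0$
$c = 0$ ($c = -6 + 6 = 0$)
$X = 21$ ($X = 0 - -21 = 0 + 21 = 21$)
$f{\left(J \right)} = -288$ ($f{\left(J \right)} = - 8 \left(6 + 0\right)^{2} = - 8 \cdot 6^{2} = \left(-8\right) 36 = -288$)
$f{\left(X \right)} + 35546 = -288 + 35546 = 35258$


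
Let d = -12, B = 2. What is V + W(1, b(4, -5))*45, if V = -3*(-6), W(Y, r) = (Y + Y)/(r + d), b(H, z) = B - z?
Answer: 0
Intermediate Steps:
b(H, z) = 2 - z
W(Y, r) = 2*Y/(-12 + r) (W(Y, r) = (Y + Y)/(r - 12) = (2*Y)/(-12 + r) = 2*Y/(-12 + r))
V = 18
V + W(1, b(4, -5))*45 = 18 + (2*1/(-12 + (2 - 1*(-5))))*45 = 18 + (2*1/(-12 + (2 + 5)))*45 = 18 + (2*1/(-12 + 7))*45 = 18 + (2*1/(-5))*45 = 18 + (2*1*(-⅕))*45 = 18 - ⅖*45 = 18 - 18 = 0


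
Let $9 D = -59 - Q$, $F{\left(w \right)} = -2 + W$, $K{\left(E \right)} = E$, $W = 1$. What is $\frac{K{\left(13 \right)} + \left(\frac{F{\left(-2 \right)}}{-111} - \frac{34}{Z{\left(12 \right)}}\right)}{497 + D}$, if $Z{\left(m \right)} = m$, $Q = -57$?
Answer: $\frac{6777}{330854} \approx 0.020483$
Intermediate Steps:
$F{\left(w \right)} = -1$ ($F{\left(w \right)} = -2 + 1 = -1$)
$D = - \frac{2}{9}$ ($D = \frac{-59 - -57}{9} = \frac{-59 + 57}{9} = \frac{1}{9} \left(-2\right) = - \frac{2}{9} \approx -0.22222$)
$\frac{K{\left(13 \right)} + \left(\frac{F{\left(-2 \right)}}{-111} - \frac{34}{Z{\left(12 \right)}}\right)}{497 + D} = \frac{13 - \left(- \frac{1}{111} + \frac{17}{6}\right)}{497 - \frac{2}{9}} = \frac{13 - \frac{209}{74}}{\frac{4471}{9}} = \left(13 + \left(\frac{1}{111} - \frac{17}{6}\right)\right) \frac{9}{4471} = \left(13 - \frac{209}{74}\right) \frac{9}{4471} = \frac{753}{74} \cdot \frac{9}{4471} = \frac{6777}{330854}$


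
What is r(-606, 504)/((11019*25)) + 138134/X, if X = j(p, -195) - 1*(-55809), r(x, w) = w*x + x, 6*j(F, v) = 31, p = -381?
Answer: 1677732338/1230032605 ≈ 1.3640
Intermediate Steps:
j(F, v) = 31/6 (j(F, v) = (1/6)*31 = 31/6)
r(x, w) = x + w*x
X = 334885/6 (X = 31/6 - 1*(-55809) = 31/6 + 55809 = 334885/6 ≈ 55814.)
r(-606, 504)/((11019*25)) + 138134/X = (-606*(1 + 504))/((11019*25)) + 138134/(334885/6) = -606*505/275475 + 138134*(6/334885) = -306030*1/275475 + 828804/334885 = -20402/18365 + 828804/334885 = 1677732338/1230032605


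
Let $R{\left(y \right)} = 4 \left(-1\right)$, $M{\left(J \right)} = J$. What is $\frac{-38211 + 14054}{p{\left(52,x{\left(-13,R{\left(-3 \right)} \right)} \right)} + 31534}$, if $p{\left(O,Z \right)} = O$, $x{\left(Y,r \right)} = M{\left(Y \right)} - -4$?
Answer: $- \frac{1421}{1858} \approx -0.7648$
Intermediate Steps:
$R{\left(y \right)} = -4$
$x{\left(Y,r \right)} = 4 + Y$ ($x{\left(Y,r \right)} = Y - -4 = Y + 4 = 4 + Y$)
$\frac{-38211 + 14054}{p{\left(52,x{\left(-13,R{\left(-3 \right)} \right)} \right)} + 31534} = \frac{-38211 + 14054}{52 + 31534} = - \frac{24157}{31586} = \left(-24157\right) \frac{1}{31586} = - \frac{1421}{1858}$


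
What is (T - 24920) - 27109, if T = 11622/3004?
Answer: -78141747/1502 ≈ -52025.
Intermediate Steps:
T = 5811/1502 (T = 11622*(1/3004) = 5811/1502 ≈ 3.8688)
(T - 24920) - 27109 = (5811/1502 - 24920) - 27109 = -37424029/1502 - 27109 = -78141747/1502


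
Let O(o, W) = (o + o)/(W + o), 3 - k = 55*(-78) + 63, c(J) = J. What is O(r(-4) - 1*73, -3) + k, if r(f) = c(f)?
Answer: 169277/40 ≈ 4231.9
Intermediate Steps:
r(f) = f
k = 4230 (k = 3 - (55*(-78) + 63) = 3 - (-4290 + 63) = 3 - 1*(-4227) = 3 + 4227 = 4230)
O(o, W) = 2*o/(W + o) (O(o, W) = (2*o)/(W + o) = 2*o/(W + o))
O(r(-4) - 1*73, -3) + k = 2*(-4 - 1*73)/(-3 + (-4 - 1*73)) + 4230 = 2*(-4 - 73)/(-3 + (-4 - 73)) + 4230 = 2*(-77)/(-3 - 77) + 4230 = 2*(-77)/(-80) + 4230 = 2*(-77)*(-1/80) + 4230 = 77/40 + 4230 = 169277/40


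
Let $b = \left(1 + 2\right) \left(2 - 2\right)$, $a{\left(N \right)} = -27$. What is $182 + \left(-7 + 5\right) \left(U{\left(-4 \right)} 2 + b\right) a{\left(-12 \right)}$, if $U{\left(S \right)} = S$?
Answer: $-250$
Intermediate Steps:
$b = 0$ ($b = 3 \cdot 0 = 0$)
$182 + \left(-7 + 5\right) \left(U{\left(-4 \right)} 2 + b\right) a{\left(-12 \right)} = 182 + \left(-7 + 5\right) \left(\left(-4\right) 2 + 0\right) \left(-27\right) = 182 + - 2 \left(-8 + 0\right) \left(-27\right) = 182 + \left(-2\right) \left(-8\right) \left(-27\right) = 182 + 16 \left(-27\right) = 182 - 432 = -250$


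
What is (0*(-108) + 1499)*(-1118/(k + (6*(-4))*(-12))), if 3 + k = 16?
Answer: -38974/7 ≈ -5567.7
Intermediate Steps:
k = 13 (k = -3 + 16 = 13)
(0*(-108) + 1499)*(-1118/(k + (6*(-4))*(-12))) = (0*(-108) + 1499)*(-1118/(13 + (6*(-4))*(-12))) = (0 + 1499)*(-1118/(13 - 24*(-12))) = 1499*(-1118/(13 + 288)) = 1499*(-1118/301) = 1499*(-1118*1/301) = 1499*(-26/7) = -38974/7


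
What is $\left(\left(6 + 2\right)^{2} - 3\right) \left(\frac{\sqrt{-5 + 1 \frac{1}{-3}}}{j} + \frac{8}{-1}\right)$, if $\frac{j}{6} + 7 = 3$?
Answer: $-488 - \frac{61 i \sqrt{3}}{18} \approx -488.0 - 5.8697 i$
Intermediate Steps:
$j = -24$ ($j = -42 + 6 \cdot 3 = -42 + 18 = -24$)
$\left(\left(6 + 2\right)^{2} - 3\right) \left(\frac{\sqrt{-5 + 1 \frac{1}{-3}}}{j} + \frac{8}{-1}\right) = \left(\left(6 + 2\right)^{2} - 3\right) \left(\frac{\sqrt{-5 + 1 \frac{1}{-3}}}{-24} + \frac{8}{-1}\right) = \left(8^{2} - 3\right) \left(\sqrt{-5 + 1 \left(- \frac{1}{3}\right)} \left(- \frac{1}{24}\right) + 8 \left(-1\right)\right) = \left(64 - 3\right) \left(\sqrt{-5 - \frac{1}{3}} \left(- \frac{1}{24}\right) - 8\right) = 61 \left(\sqrt{- \frac{16}{3}} \left(- \frac{1}{24}\right) - 8\right) = 61 \left(\frac{4 i \sqrt{3}}{3} \left(- \frac{1}{24}\right) - 8\right) = 61 \left(- \frac{i \sqrt{3}}{18} - 8\right) = 61 \left(-8 - \frac{i \sqrt{3}}{18}\right) = -488 - \frac{61 i \sqrt{3}}{18}$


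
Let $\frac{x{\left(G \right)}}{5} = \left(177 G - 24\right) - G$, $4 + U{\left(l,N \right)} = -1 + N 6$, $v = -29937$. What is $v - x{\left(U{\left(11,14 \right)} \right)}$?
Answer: $-99337$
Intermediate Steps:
$U{\left(l,N \right)} = -5 + 6 N$ ($U{\left(l,N \right)} = -4 + \left(-1 + N 6\right) = -4 + \left(-1 + 6 N\right) = -5 + 6 N$)
$x{\left(G \right)} = -120 + 880 G$ ($x{\left(G \right)} = 5 \left(\left(177 G - 24\right) - G\right) = 5 \left(\left(-24 + 177 G\right) - G\right) = 5 \left(-24 + 176 G\right) = -120 + 880 G$)
$v - x{\left(U{\left(11,14 \right)} \right)} = -29937 - \left(-120 + 880 \left(-5 + 6 \cdot 14\right)\right) = -29937 - \left(-120 + 880 \left(-5 + 84\right)\right) = -29937 - \left(-120 + 880 \cdot 79\right) = -29937 - \left(-120 + 69520\right) = -29937 - 69400 = -99337$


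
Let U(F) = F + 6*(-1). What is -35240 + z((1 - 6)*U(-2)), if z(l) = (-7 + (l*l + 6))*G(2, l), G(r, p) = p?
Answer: 28720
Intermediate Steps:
U(F) = -6 + F (U(F) = F - 6 = -6 + F)
z(l) = l*(-1 + l**2) (z(l) = (-7 + (l*l + 6))*l = (-7 + (l**2 + 6))*l = (-7 + (6 + l**2))*l = (-1 + l**2)*l = l*(-1 + l**2))
-35240 + z((1 - 6)*U(-2)) = -35240 + (((1 - 6)*(-6 - 2))**3 - (1 - 6)*(-6 - 2)) = -35240 + ((-5*(-8))**3 - (-5)*(-8)) = -35240 + (40**3 - 1*40) = -35240 + (64000 - 40) = -35240 + 63960 = 28720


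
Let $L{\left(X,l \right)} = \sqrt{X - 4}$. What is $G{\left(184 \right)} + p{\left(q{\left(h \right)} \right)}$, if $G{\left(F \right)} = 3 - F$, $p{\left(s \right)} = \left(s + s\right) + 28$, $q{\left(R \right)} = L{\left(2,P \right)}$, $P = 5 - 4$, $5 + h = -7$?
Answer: $-153 + 2 i \sqrt{2} \approx -153.0 + 2.8284 i$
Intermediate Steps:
$h = -12$ ($h = -5 - 7 = -12$)
$P = 1$ ($P = 5 - 4 = 1$)
$L{\left(X,l \right)} = \sqrt{-4 + X}$
$q{\left(R \right)} = i \sqrt{2}$ ($q{\left(R \right)} = \sqrt{-4 + 2} = \sqrt{-2} = i \sqrt{2}$)
$p{\left(s \right)} = 28 + 2 s$ ($p{\left(s \right)} = 2 s + 28 = 28 + 2 s$)
$G{\left(184 \right)} + p{\left(q{\left(h \right)} \right)} = \left(3 - 184\right) + \left(28 + 2 i \sqrt{2}\right) = -181 + \left(28 + 2 i \sqrt{2}\right) = -153 + 2 i \sqrt{2}$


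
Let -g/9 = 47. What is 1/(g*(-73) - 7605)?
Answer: 1/23274 ≈ 4.2966e-5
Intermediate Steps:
g = -423 (g = -9*47 = -423)
1/(g*(-73) - 7605) = 1/(-423*(-73) - 7605) = 1/(30879 - 7605) = 1/23274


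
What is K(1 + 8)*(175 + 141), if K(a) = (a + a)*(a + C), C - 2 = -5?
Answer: 34128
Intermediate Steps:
C = -3 (C = 2 - 5 = -3)
K(a) = 2*a*(-3 + a) (K(a) = (a + a)*(a - 3) = (2*a)*(-3 + a) = 2*a*(-3 + a))
K(1 + 8)*(175 + 141) = (2*(1 + 8)*(-3 + (1 + 8)))*(175 + 141) = (2*9*(-3 + 9))*316 = (2*9*6)*316 = 108*316 = 34128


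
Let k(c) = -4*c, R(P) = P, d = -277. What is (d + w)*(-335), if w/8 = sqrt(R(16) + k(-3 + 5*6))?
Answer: 92795 - 5360*I*sqrt(23) ≈ 92795.0 - 25706.0*I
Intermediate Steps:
w = 16*I*sqrt(23) (w = 8*sqrt(16 - 4*(-3 + 5*6)) = 8*sqrt(16 - 4*(-3 + 30)) = 8*sqrt(16 - 4*27) = 8*sqrt(16 - 108) = 8*sqrt(-92) = 8*(2*I*sqrt(23)) = 16*I*sqrt(23) ≈ 76.733*I)
(d + w)*(-335) = (-277 + 16*I*sqrt(23))*(-335) = 92795 - 5360*I*sqrt(23)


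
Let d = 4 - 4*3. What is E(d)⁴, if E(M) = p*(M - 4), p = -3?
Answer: 1679616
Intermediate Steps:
d = -8 (d = 4 - 12 = -8)
E(M) = 12 - 3*M (E(M) = -3*(M - 4) = -3*(-4 + M) = 12 - 3*M)
E(d)⁴ = (12 - 3*(-8))⁴ = (12 + 24)⁴ = 36⁴ = 1679616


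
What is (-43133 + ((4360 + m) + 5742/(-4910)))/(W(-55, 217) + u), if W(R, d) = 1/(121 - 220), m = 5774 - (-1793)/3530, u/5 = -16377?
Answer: 808914904281/2007232864240 ≈ 0.40300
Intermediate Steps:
u = -81885 (u = 5*(-16377) = -81885)
m = 20384013/3530 (m = 5774 - (-1793)/3530 = 5774 - 1*(-1793/3530) = 5774 + 1793/3530 = 20384013/3530 ≈ 5774.5)
W(R, d) = -1/99 (W(R, d) = 1/(-99) = -1/99)
(-43133 + ((4360 + m) + 5742/(-4910)))/(W(-55, 217) + u) = (-43133 + ((4360 + 20384013/3530) + 5742/(-4910)))/(-1/99 - 81885) = (-43133 + (35774813/3530 + 5742*(-1/4910)))/(-8106616/99) = (-43133 + (35774813/3530 - 2871/2455))*(-99/8106616) = (-43133 + 17563406257/1733230)*(-99/8106616) = -57196003333/1733230*(-99/8106616) = 808914904281/2007232864240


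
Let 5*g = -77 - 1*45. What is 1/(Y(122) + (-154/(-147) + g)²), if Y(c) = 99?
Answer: 11025/7103779 ≈ 0.0015520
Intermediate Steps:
g = -122/5 (g = (-77 - 1*45)/5 = (-77 - 45)/5 = (⅕)*(-122) = -122/5 ≈ -24.400)
1/(Y(122) + (-154/(-147) + g)²) = 1/(99 + (-154/(-147) - 122/5)²) = 1/(99 + (-154*(-1/147) - 122/5)²) = 1/(99 + (22/21 - 122/5)²) = 1/(99 + (-2452/105)²) = 1/(99 + 6012304/11025) = 1/(7103779/11025) = 11025/7103779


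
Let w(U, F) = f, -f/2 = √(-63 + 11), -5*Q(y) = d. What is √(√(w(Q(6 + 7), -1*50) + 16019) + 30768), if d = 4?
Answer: √(30768 + √(16019 - 4*I*√13)) ≈ 175.77 - 0.e-4*I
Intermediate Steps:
Q(y) = -⅘ (Q(y) = -⅕*4 = -⅘)
f = -4*I*√13 (f = -2*√(-63 + 11) = -4*I*√13 ≈ -14.422*I)
w(U, F) = -4*I*√13
√(√(w(Q(6 + 7), -1*50) + 16019) + 30768) = √(√(-4*I*√13 + 16019) + 30768) = √(√(16019 - 4*I*√13) + 30768) = √(30768 + √(16019 - 4*I*√13))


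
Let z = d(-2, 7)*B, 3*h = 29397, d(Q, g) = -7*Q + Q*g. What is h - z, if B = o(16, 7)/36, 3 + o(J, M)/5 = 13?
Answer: 9799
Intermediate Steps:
o(J, M) = 50 (o(J, M) = -15 + 5*13 = -15 + 65 = 50)
B = 25/18 (B = 50/36 = 50*(1/36) = 25/18 ≈ 1.3889)
h = 9799 (h = (⅓)*29397 = 9799)
z = 0 (z = -2*(-7 + 7)*(25/18) = -2*0*(25/18) = 0*(25/18) = 0)
h - z = 9799 - 1*0 = 9799 + 0 = 9799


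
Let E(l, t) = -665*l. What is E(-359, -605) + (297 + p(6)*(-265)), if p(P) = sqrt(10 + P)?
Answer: 237972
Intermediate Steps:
E(-359, -605) + (297 + p(6)*(-265)) = -665*(-359) + (297 + sqrt(10 + 6)*(-265)) = 238735 + (297 + sqrt(16)*(-265)) = 238735 + (297 + 4*(-265)) = 238735 + (297 - 1060) = 238735 - 763 = 237972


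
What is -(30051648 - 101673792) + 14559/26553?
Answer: 633927601397/8851 ≈ 7.1622e+7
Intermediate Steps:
-(30051648 - 101673792) + 14559/26553 = -19008/(1/((2109 - 5349) - 528)) + 14559*(1/26553) = -19008/(1/(-3240 - 528)) + 4853/8851 = -19008/(1/(-3768)) + 4853/8851 = -19008/(-1/3768) + 4853/8851 = -19008*(-3768) + 4853/8851 = 71622144 + 4853/8851 = 633927601397/8851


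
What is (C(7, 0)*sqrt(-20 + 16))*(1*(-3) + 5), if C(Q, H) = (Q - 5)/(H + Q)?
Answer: 8*I/7 ≈ 1.1429*I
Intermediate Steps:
C(Q, H) = (-5 + Q)/(H + Q)
(C(7, 0)*sqrt(-20 + 16))*(1*(-3) + 5) = (((-5 + 7)/(0 + 7))*sqrt(-20 + 16))*(1*(-3) + 5) = ((2/7)*sqrt(-4))*(-3 + 5) = (((1/7)*2)*(2*I))*2 = (2*(2*I)/7)*2 = (4*I/7)*2 = 8*I/7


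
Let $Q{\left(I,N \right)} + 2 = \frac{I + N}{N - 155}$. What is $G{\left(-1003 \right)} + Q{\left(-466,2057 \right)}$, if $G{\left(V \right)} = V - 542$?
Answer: $- \frac{2940803}{1902} \approx -1546.2$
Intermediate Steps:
$G{\left(V \right)} = -542 + V$ ($G{\left(V \right)} = V - 542 = -542 + V$)
$Q{\left(I,N \right)} = -2 + \frac{I + N}{-155 + N}$ ($Q{\left(I,N \right)} = -2 + \frac{I + N}{N - 155} = -2 + \frac{I + N}{-155 + N}$)
$G{\left(-1003 \right)} + Q{\left(-466,2057 \right)} = \left(-542 - 1003\right) + \frac{310 - 466 - 2057}{-155 + 2057} = -1545 + \frac{310 - 466 - 2057}{1902} = -1545 + \frac{1}{1902} \left(-2213\right) = -1545 - \frac{2213}{1902} = - \frac{2940803}{1902}$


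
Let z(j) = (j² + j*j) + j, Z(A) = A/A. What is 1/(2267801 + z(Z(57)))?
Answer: 1/2267804 ≈ 4.4096e-7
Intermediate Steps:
Z(A) = 1
z(j) = j + 2*j² (z(j) = (j² + j²) + j = 2*j² + j = j + 2*j²)
1/(2267801 + z(Z(57))) = 1/(2267801 + 1*(1 + 2*1)) = 1/(2267801 + 1*(1 + 2)) = 1/(2267801 + 1*3) = 1/(2267801 + 3) = 1/2267804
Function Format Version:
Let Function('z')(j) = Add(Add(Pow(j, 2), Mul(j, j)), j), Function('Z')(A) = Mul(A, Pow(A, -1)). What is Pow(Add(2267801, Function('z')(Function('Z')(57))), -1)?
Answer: Rational(1, 2267804) ≈ 4.4096e-7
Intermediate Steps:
Function('Z')(A) = 1
Function('z')(j) = Add(j, Mul(2, Pow(j, 2))) (Function('z')(j) = Add(Add(Pow(j, 2), Pow(j, 2)), j) = Add(Mul(2, Pow(j, 2)), j) = Add(j, Mul(2, Pow(j, 2))))
Pow(Add(2267801, Function('z')(Function('Z')(57))), -1) = Pow(Add(2267801, Mul(1, Add(1, Mul(2, 1)))), -1) = Pow(Add(2267801, Mul(1, Add(1, 2))), -1) = Pow(Add(2267801, Mul(1, 3)), -1) = Pow(Add(2267801, 3), -1) = Pow(2267804, -1) = Rational(1, 2267804)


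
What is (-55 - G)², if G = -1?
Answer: 2916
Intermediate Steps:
(-55 - G)² = (-55 - 1*(-1))² = (-55 + 1)² = (-54)² = 2916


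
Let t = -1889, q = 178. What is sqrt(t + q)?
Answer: I*sqrt(1711) ≈ 41.364*I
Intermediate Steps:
sqrt(t + q) = sqrt(-1889 + 178) = sqrt(-1711) = I*sqrt(1711)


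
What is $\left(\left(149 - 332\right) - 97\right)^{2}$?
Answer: $78400$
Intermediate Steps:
$\left(\left(149 - 332\right) - 97\right)^{2} = \left(-183 - 97\right)^{2} = \left(-280\right)^{2} = 78400$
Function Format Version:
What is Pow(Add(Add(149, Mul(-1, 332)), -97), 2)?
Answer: 78400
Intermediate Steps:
Pow(Add(Add(149, Mul(-1, 332)), -97), 2) = Pow(Add(Add(149, -332), -97), 2) = Pow(Add(-183, -97), 2) = Pow(-280, 2) = 78400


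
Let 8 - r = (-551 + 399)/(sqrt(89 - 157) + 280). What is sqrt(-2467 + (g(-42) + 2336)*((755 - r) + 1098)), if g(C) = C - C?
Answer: sqrt(1657135294693437 + 3482723712*I*sqrt(17))/19617 ≈ 2075.1 + 0.0089909*I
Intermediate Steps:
g(C) = 0
r = 8 + 152/(280 + 2*I*sqrt(17)) (r = 8 - (-551 + 399)/(sqrt(89 - 157) + 280) = 8 - (-152)/(sqrt(-68) + 280) = 8 - (-152)/(2*I*sqrt(17) + 280) = 8 - (-152)/(280 + 2*I*sqrt(17)) = 8 + 152/(280 + 2*I*sqrt(17)) ≈ 8.5424 - 0.015974*I)
sqrt(-2467 + (g(-42) + 2336)*((755 - r) + 1098)) = sqrt(-2467 + (0 + 2336)*((755 - (167576/19617 - 76*I*sqrt(17)/19617)) + 1098)) = sqrt(-2467 + 2336*((755 + (-167576/19617 + 76*I*sqrt(17)/19617)) + 1098)) = sqrt(-2467 + 2336*((14643259/19617 + 76*I*sqrt(17)/19617) + 1098)) = sqrt(-2467 + 2336*(36182725/19617 + 76*I*sqrt(17)/19617)) = sqrt(-2467 + (84522845600/19617 + 177536*I*sqrt(17)/19617)) = sqrt(84474450461/19617 + 177536*I*sqrt(17)/19617)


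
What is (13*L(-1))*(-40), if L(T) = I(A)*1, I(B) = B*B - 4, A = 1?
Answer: 1560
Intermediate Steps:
I(B) = -4 + B² (I(B) = B² - 4 = -4 + B²)
L(T) = -3 (L(T) = (-4 + 1²)*1 = (-4 + 1)*1 = -3*1 = -3)
(13*L(-1))*(-40) = (13*(-3))*(-40) = -39*(-40) = 1560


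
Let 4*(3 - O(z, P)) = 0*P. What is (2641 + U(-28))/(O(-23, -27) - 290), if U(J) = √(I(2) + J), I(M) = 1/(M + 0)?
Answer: -2641/287 - I*√110/574 ≈ -9.2021 - 0.018272*I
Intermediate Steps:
I(M) = 1/M
U(J) = √(½ + J) (U(J) = √(1/2 + J) = √(½ + J))
O(z, P) = 3 (O(z, P) = 3 - 0*P = 3 - ¼*0 = 3 + 0 = 3)
(2641 + U(-28))/(O(-23, -27) - 290) = (2641 + √(2 + 4*(-28))/2)/(3 - 290) = (2641 + √(2 - 112)/2)/(-287) = (2641 + √(-110)/2)*(-1/287) = (2641 + (I*√110)/2)*(-1/287) = (2641 + I*√110/2)*(-1/287) = -2641/287 - I*√110/574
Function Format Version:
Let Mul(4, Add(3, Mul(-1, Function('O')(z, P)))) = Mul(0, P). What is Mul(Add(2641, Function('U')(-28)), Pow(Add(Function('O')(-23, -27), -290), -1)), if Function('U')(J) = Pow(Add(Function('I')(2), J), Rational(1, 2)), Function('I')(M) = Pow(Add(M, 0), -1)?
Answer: Add(Rational(-2641, 287), Mul(Rational(-1, 574), I, Pow(110, Rational(1, 2)))) ≈ Add(-9.2021, Mul(-0.018272, I))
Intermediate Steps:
Function('I')(M) = Pow(M, -1)
Function('U')(J) = Pow(Add(Rational(1, 2), J), Rational(1, 2)) (Function('U')(J) = Pow(Add(Pow(2, -1), J), Rational(1, 2)) = Pow(Add(Rational(1, 2), J), Rational(1, 2)))
Function('O')(z, P) = 3 (Function('O')(z, P) = Add(3, Mul(Rational(-1, 4), Mul(0, P))) = Add(3, Mul(Rational(-1, 4), 0)) = Add(3, 0) = 3)
Mul(Add(2641, Function('U')(-28)), Pow(Add(Function('O')(-23, -27), -290), -1)) = Mul(Add(2641, Mul(Rational(1, 2), Pow(Add(2, Mul(4, -28)), Rational(1, 2)))), Pow(Add(3, -290), -1)) = Mul(Add(2641, Mul(Rational(1, 2), Pow(Add(2, -112), Rational(1, 2)))), Pow(-287, -1)) = Mul(Add(2641, Mul(Rational(1, 2), Pow(-110, Rational(1, 2)))), Rational(-1, 287)) = Mul(Add(2641, Mul(Rational(1, 2), Mul(I, Pow(110, Rational(1, 2))))), Rational(-1, 287)) = Mul(Add(2641, Mul(Rational(1, 2), I, Pow(110, Rational(1, 2)))), Rational(-1, 287)) = Add(Rational(-2641, 287), Mul(Rational(-1, 574), I, Pow(110, Rational(1, 2))))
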